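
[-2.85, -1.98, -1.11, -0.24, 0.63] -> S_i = -2.85 + 0.87*i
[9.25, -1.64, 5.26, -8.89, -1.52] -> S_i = Random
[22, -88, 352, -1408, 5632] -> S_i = 22*-4^i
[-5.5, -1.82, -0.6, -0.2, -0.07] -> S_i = -5.50*0.33^i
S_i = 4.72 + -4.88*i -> [4.72, -0.16, -5.04, -9.92, -14.8]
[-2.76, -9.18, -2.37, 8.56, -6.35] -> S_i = Random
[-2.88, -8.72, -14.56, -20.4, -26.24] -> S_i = -2.88 + -5.84*i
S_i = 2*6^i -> [2, 12, 72, 432, 2592]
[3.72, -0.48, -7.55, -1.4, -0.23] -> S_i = Random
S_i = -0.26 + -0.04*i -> [-0.26, -0.3, -0.34, -0.38, -0.42]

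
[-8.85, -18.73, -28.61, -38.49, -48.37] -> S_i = -8.85 + -9.88*i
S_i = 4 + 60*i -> [4, 64, 124, 184, 244]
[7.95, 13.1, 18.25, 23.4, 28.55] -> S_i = 7.95 + 5.15*i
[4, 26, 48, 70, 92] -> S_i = 4 + 22*i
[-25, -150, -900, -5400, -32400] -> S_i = -25*6^i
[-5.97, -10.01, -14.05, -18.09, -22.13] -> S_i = -5.97 + -4.04*i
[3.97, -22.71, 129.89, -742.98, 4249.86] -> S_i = 3.97*(-5.72)^i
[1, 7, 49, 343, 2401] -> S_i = 1*7^i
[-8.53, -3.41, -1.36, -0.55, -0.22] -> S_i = -8.53*0.40^i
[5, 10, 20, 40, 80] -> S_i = 5*2^i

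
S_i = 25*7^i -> [25, 175, 1225, 8575, 60025]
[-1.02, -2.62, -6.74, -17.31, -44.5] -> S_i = -1.02*2.57^i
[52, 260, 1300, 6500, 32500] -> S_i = 52*5^i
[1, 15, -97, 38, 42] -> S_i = Random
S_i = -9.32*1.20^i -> [-9.32, -11.18, -13.42, -16.1, -19.33]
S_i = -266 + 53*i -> [-266, -213, -160, -107, -54]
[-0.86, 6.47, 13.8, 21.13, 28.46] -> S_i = -0.86 + 7.33*i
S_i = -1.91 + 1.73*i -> [-1.91, -0.18, 1.55, 3.28, 5.01]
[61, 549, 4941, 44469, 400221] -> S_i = 61*9^i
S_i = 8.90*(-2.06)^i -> [8.9, -18.33, 37.77, -77.8, 160.27]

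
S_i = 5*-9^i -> [5, -45, 405, -3645, 32805]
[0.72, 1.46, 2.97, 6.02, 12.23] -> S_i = 0.72*2.03^i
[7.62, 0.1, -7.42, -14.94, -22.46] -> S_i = 7.62 + -7.52*i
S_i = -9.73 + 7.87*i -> [-9.73, -1.86, 6.01, 13.88, 21.75]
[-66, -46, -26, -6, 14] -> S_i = -66 + 20*i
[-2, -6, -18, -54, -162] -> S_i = -2*3^i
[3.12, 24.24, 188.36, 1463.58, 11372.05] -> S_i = 3.12*7.77^i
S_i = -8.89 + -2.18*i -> [-8.89, -11.07, -13.25, -15.43, -17.61]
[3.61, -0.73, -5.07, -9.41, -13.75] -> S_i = 3.61 + -4.34*i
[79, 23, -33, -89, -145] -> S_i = 79 + -56*i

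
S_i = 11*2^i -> [11, 22, 44, 88, 176]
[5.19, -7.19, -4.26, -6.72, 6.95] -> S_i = Random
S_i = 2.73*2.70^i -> [2.73, 7.37, 19.9, 53.73, 145.08]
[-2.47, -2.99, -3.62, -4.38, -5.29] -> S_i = -2.47*1.21^i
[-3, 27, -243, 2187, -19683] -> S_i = -3*-9^i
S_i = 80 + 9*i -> [80, 89, 98, 107, 116]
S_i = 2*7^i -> [2, 14, 98, 686, 4802]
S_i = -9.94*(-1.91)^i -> [-9.94, 18.99, -36.26, 69.26, -132.29]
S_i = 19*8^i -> [19, 152, 1216, 9728, 77824]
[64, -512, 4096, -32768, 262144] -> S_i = 64*-8^i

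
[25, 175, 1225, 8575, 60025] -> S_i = 25*7^i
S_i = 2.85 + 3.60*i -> [2.85, 6.45, 10.05, 13.65, 17.25]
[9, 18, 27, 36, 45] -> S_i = 9 + 9*i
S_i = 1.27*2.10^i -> [1.27, 2.67, 5.6, 11.76, 24.7]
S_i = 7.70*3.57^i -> [7.7, 27.49, 98.14, 350.34, 1250.73]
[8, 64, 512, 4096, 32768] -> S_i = 8*8^i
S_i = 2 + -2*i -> [2, 0, -2, -4, -6]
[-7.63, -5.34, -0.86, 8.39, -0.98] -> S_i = Random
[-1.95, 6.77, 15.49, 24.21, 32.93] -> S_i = -1.95 + 8.72*i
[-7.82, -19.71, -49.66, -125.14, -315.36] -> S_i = -7.82*2.52^i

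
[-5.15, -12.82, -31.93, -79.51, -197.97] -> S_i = -5.15*2.49^i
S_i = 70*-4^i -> [70, -280, 1120, -4480, 17920]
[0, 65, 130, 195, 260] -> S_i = 0 + 65*i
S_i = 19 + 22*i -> [19, 41, 63, 85, 107]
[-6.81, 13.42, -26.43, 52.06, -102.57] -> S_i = -6.81*(-1.97)^i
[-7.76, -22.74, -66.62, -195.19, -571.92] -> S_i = -7.76*2.93^i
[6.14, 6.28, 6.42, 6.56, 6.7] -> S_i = 6.14 + 0.14*i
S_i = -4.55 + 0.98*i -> [-4.55, -3.57, -2.59, -1.61, -0.63]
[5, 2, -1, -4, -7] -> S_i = 5 + -3*i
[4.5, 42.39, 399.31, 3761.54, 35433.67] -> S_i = 4.50*9.42^i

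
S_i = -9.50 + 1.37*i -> [-9.5, -8.13, -6.76, -5.39, -4.02]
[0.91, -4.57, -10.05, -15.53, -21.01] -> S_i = 0.91 + -5.48*i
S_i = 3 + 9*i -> [3, 12, 21, 30, 39]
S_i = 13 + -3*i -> [13, 10, 7, 4, 1]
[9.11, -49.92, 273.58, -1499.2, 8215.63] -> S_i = 9.11*(-5.48)^i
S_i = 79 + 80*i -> [79, 159, 239, 319, 399]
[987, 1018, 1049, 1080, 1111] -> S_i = 987 + 31*i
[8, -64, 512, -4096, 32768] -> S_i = 8*-8^i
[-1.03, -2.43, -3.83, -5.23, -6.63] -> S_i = -1.03 + -1.40*i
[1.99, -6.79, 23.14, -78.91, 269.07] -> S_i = 1.99*(-3.41)^i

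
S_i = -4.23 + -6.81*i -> [-4.23, -11.04, -17.85, -24.66, -31.47]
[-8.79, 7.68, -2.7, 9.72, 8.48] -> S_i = Random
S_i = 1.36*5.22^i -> [1.36, 7.1, 37.06, 193.44, 1009.77]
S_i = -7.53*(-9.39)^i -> [-7.53, 70.71, -663.94, 6234.36, -58540.62]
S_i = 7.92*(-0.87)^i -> [7.92, -6.89, 5.99, -5.22, 4.54]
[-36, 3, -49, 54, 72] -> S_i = Random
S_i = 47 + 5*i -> [47, 52, 57, 62, 67]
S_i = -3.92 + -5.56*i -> [-3.92, -9.48, -15.04, -20.6, -26.16]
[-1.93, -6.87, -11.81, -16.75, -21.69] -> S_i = -1.93 + -4.94*i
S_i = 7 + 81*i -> [7, 88, 169, 250, 331]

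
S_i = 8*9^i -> [8, 72, 648, 5832, 52488]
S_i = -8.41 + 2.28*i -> [-8.41, -6.13, -3.85, -1.57, 0.71]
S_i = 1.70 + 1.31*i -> [1.7, 3.01, 4.32, 5.63, 6.94]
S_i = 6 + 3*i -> [6, 9, 12, 15, 18]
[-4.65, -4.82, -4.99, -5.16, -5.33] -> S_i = -4.65 + -0.17*i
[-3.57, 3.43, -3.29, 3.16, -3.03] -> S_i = -3.57*(-0.96)^i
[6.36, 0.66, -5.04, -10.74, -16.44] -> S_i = 6.36 + -5.70*i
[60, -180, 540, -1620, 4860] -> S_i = 60*-3^i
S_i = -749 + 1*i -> [-749, -748, -747, -746, -745]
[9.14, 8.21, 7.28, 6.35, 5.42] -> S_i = 9.14 + -0.93*i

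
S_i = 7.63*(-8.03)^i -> [7.63, -61.27, 491.99, -3950.67, 31723.91]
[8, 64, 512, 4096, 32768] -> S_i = 8*8^i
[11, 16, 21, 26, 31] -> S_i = 11 + 5*i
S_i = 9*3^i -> [9, 27, 81, 243, 729]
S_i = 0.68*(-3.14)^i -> [0.68, -2.14, 6.7, -21.05, 66.1]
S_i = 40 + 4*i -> [40, 44, 48, 52, 56]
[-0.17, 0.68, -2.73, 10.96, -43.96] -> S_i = -0.17*(-4.01)^i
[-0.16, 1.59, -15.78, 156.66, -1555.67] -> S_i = -0.16*(-9.93)^i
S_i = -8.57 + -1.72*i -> [-8.57, -10.29, -12.01, -13.73, -15.45]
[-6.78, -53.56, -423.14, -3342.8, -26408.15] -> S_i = -6.78*7.90^i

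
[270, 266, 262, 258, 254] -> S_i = 270 + -4*i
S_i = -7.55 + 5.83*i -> [-7.55, -1.72, 4.11, 9.94, 15.77]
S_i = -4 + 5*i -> [-4, 1, 6, 11, 16]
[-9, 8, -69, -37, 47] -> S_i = Random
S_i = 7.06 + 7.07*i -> [7.06, 14.13, 21.2, 28.27, 35.34]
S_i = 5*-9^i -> [5, -45, 405, -3645, 32805]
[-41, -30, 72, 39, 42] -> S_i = Random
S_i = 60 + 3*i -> [60, 63, 66, 69, 72]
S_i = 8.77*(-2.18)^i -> [8.77, -19.12, 41.68, -90.86, 198.07]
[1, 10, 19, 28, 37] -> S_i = 1 + 9*i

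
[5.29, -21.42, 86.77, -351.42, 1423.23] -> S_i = 5.29*(-4.05)^i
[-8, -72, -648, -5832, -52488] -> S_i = -8*9^i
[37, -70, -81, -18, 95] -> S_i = Random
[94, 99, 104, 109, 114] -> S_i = 94 + 5*i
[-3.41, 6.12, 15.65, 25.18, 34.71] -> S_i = -3.41 + 9.53*i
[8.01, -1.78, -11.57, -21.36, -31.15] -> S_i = 8.01 + -9.79*i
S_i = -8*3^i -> [-8, -24, -72, -216, -648]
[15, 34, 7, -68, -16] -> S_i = Random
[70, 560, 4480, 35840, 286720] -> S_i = 70*8^i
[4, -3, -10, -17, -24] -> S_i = 4 + -7*i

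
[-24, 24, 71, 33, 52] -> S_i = Random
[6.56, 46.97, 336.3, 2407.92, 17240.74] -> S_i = 6.56*7.16^i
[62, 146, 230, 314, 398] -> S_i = 62 + 84*i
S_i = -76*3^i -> [-76, -228, -684, -2052, -6156]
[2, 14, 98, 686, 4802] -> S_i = 2*7^i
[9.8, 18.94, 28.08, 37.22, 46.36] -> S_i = 9.80 + 9.14*i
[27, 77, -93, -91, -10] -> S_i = Random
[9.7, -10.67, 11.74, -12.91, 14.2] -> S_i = 9.70*(-1.10)^i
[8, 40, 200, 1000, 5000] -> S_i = 8*5^i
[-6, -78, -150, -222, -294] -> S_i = -6 + -72*i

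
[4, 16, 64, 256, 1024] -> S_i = 4*4^i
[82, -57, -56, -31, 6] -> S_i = Random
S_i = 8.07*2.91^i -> [8.07, 23.48, 68.34, 198.86, 578.69]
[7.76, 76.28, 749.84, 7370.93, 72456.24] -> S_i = 7.76*9.83^i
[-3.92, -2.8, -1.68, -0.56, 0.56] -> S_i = -3.92 + 1.12*i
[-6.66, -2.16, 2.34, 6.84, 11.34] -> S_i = -6.66 + 4.50*i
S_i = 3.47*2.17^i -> [3.47, 7.53, 16.34, 35.46, 76.94]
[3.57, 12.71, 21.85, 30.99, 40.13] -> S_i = 3.57 + 9.14*i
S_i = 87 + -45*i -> [87, 42, -3, -48, -93]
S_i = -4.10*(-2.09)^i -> [-4.1, 8.57, -17.91, 37.43, -78.23]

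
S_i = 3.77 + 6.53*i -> [3.77, 10.3, 16.83, 23.36, 29.89]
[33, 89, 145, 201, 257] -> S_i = 33 + 56*i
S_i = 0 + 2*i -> [0, 2, 4, 6, 8]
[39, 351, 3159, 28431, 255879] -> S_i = 39*9^i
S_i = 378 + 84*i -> [378, 462, 546, 630, 714]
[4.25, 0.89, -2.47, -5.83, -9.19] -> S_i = 4.25 + -3.36*i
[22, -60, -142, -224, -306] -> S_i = 22 + -82*i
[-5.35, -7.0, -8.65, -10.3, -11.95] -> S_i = -5.35 + -1.65*i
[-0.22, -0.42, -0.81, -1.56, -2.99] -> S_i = -0.22*1.92^i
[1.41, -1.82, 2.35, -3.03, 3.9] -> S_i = 1.41*(-1.29)^i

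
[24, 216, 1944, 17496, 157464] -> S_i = 24*9^i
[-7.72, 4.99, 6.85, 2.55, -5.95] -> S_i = Random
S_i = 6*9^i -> [6, 54, 486, 4374, 39366]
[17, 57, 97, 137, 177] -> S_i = 17 + 40*i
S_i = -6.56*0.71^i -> [-6.56, -4.66, -3.31, -2.35, -1.67]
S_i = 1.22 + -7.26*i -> [1.22, -6.04, -13.3, -20.56, -27.82]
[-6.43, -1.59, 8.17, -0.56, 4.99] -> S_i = Random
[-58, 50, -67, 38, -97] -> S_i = Random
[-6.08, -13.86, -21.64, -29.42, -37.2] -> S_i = -6.08 + -7.78*i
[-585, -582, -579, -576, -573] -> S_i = -585 + 3*i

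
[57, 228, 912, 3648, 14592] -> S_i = 57*4^i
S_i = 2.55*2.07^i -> [2.55, 5.28, 10.93, 22.62, 46.82]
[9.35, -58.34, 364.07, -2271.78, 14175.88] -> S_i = 9.35*(-6.24)^i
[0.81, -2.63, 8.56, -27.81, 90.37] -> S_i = 0.81*(-3.25)^i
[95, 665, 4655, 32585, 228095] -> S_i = 95*7^i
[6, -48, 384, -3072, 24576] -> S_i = 6*-8^i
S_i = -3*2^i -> [-3, -6, -12, -24, -48]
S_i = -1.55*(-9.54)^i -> [-1.55, 14.79, -141.07, 1345.79, -12838.82]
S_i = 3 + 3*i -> [3, 6, 9, 12, 15]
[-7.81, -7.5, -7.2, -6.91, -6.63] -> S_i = -7.81*0.96^i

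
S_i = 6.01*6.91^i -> [6.01, 41.53, 286.97, 1982.94, 13702.09]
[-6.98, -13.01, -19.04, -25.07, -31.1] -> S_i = -6.98 + -6.03*i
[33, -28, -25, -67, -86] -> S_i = Random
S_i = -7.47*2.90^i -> [-7.47, -21.66, -62.82, -182.19, -528.34]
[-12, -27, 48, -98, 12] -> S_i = Random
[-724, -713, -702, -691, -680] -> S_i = -724 + 11*i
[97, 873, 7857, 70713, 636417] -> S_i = 97*9^i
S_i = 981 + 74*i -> [981, 1055, 1129, 1203, 1277]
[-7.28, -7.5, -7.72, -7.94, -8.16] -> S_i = -7.28 + -0.22*i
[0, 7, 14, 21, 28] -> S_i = 0 + 7*i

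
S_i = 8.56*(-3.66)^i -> [8.56, -31.33, 114.67, -419.68, 1536.02]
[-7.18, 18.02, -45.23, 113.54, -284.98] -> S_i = -7.18*(-2.51)^i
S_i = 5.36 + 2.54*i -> [5.36, 7.9, 10.44, 12.98, 15.52]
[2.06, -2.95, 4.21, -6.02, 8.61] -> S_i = 2.06*(-1.43)^i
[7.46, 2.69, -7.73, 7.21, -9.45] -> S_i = Random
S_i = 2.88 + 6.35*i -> [2.88, 9.23, 15.58, 21.93, 28.28]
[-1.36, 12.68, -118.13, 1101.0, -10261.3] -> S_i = -1.36*(-9.32)^i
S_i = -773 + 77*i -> [-773, -696, -619, -542, -465]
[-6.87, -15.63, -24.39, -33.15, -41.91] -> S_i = -6.87 + -8.76*i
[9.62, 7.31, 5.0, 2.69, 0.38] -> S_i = 9.62 + -2.31*i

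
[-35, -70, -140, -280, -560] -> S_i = -35*2^i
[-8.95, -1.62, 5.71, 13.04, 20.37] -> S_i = -8.95 + 7.33*i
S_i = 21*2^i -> [21, 42, 84, 168, 336]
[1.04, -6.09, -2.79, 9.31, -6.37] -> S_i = Random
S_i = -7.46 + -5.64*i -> [-7.46, -13.1, -18.74, -24.38, -30.02]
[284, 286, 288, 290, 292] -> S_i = 284 + 2*i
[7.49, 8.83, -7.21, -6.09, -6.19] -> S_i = Random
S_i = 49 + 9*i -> [49, 58, 67, 76, 85]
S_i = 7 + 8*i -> [7, 15, 23, 31, 39]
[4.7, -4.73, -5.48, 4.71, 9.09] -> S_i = Random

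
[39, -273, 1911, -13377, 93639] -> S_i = 39*-7^i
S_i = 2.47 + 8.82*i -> [2.47, 11.29, 20.11, 28.93, 37.75]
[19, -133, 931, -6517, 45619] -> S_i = 19*-7^i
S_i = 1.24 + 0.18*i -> [1.24, 1.42, 1.6, 1.78, 1.96]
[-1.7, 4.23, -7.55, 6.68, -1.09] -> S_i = Random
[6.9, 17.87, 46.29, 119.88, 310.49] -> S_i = 6.90*2.59^i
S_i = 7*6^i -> [7, 42, 252, 1512, 9072]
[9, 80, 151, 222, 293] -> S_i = 9 + 71*i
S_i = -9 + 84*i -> [-9, 75, 159, 243, 327]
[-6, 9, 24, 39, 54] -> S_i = -6 + 15*i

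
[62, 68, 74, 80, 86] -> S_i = 62 + 6*i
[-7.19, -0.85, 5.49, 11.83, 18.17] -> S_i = -7.19 + 6.34*i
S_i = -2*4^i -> [-2, -8, -32, -128, -512]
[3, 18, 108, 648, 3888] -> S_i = 3*6^i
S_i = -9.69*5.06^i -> [-9.69, -49.03, -248.1, -1255.38, -6352.22]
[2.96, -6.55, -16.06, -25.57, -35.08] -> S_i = 2.96 + -9.51*i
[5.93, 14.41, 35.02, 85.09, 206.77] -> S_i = 5.93*2.43^i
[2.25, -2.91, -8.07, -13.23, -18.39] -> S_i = 2.25 + -5.16*i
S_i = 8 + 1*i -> [8, 9, 10, 11, 12]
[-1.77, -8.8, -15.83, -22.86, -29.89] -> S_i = -1.77 + -7.03*i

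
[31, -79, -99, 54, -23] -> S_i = Random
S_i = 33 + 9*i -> [33, 42, 51, 60, 69]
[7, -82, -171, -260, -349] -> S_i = 7 + -89*i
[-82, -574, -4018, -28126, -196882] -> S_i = -82*7^i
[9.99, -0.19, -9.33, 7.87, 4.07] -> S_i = Random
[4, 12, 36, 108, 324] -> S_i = 4*3^i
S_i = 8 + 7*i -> [8, 15, 22, 29, 36]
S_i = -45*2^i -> [-45, -90, -180, -360, -720]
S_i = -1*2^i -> [-1, -2, -4, -8, -16]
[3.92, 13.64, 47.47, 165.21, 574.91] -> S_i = 3.92*3.48^i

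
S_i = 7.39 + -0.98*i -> [7.39, 6.41, 5.43, 4.45, 3.47]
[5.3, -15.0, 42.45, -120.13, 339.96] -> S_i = 5.30*(-2.83)^i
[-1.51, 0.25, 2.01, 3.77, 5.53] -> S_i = -1.51 + 1.76*i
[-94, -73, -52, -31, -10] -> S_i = -94 + 21*i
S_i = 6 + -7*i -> [6, -1, -8, -15, -22]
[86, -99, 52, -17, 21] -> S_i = Random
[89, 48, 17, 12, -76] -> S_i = Random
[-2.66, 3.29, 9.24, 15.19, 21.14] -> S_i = -2.66 + 5.95*i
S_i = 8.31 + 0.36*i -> [8.31, 8.67, 9.03, 9.39, 9.75]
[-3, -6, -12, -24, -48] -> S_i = -3*2^i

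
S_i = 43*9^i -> [43, 387, 3483, 31347, 282123]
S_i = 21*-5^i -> [21, -105, 525, -2625, 13125]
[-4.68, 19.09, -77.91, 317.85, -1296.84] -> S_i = -4.68*(-4.08)^i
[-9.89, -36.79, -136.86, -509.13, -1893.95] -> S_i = -9.89*3.72^i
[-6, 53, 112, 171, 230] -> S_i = -6 + 59*i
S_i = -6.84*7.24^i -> [-6.84, -49.52, -358.54, -2595.8, -18793.62]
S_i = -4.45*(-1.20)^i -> [-4.45, 5.34, -6.41, 7.69, -9.23]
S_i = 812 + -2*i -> [812, 810, 808, 806, 804]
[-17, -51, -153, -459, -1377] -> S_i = -17*3^i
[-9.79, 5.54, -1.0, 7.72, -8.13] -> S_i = Random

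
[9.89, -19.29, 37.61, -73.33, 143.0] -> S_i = 9.89*(-1.95)^i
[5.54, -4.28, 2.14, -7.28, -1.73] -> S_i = Random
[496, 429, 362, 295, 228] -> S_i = 496 + -67*i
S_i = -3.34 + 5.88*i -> [-3.34, 2.54, 8.42, 14.3, 20.18]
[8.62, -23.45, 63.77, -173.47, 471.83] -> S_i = 8.62*(-2.72)^i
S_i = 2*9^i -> [2, 18, 162, 1458, 13122]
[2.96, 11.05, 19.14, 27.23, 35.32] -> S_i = 2.96 + 8.09*i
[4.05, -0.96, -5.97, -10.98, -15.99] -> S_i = 4.05 + -5.01*i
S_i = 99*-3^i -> [99, -297, 891, -2673, 8019]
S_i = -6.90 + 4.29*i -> [-6.9, -2.61, 1.68, 5.97, 10.26]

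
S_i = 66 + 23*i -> [66, 89, 112, 135, 158]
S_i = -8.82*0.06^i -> [-8.82, -0.53, -0.03, -0.0, -0.0]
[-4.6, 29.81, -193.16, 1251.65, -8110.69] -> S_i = -4.60*(-6.48)^i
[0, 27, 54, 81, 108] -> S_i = 0 + 27*i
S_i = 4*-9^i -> [4, -36, 324, -2916, 26244]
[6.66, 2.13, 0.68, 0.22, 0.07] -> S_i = 6.66*0.32^i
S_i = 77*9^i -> [77, 693, 6237, 56133, 505197]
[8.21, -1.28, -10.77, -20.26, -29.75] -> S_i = 8.21 + -9.49*i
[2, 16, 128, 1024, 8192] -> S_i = 2*8^i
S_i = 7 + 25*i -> [7, 32, 57, 82, 107]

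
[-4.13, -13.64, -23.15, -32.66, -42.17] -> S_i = -4.13 + -9.51*i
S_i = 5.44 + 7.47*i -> [5.44, 12.91, 20.38, 27.85, 35.32]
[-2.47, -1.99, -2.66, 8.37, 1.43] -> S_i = Random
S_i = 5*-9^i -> [5, -45, 405, -3645, 32805]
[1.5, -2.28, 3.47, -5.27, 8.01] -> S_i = 1.50*(-1.52)^i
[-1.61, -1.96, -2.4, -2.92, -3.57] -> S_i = -1.61*1.22^i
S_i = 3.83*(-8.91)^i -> [3.83, -34.13, 304.06, -2709.14, 24138.46]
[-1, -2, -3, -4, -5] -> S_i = -1 + -1*i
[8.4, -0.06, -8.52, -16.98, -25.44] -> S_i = 8.40 + -8.46*i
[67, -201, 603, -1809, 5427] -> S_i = 67*-3^i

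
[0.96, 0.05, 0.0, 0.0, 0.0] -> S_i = 0.96*0.05^i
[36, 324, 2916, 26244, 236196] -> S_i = 36*9^i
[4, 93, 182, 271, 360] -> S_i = 4 + 89*i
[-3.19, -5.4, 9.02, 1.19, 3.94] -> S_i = Random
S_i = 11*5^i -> [11, 55, 275, 1375, 6875]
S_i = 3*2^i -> [3, 6, 12, 24, 48]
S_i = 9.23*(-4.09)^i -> [9.23, -37.75, 154.4, -631.5, 2582.82]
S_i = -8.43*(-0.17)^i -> [-8.43, 1.43, -0.24, 0.04, -0.01]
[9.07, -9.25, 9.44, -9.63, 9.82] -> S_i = 9.07*(-1.02)^i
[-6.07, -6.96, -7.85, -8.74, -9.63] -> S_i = -6.07 + -0.89*i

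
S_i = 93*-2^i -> [93, -186, 372, -744, 1488]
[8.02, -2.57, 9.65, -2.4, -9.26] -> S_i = Random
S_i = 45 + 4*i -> [45, 49, 53, 57, 61]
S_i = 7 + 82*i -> [7, 89, 171, 253, 335]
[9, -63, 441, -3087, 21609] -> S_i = 9*-7^i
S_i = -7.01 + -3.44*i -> [-7.01, -10.45, -13.89, -17.33, -20.77]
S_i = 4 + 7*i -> [4, 11, 18, 25, 32]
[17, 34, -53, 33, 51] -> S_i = Random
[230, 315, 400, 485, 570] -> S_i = 230 + 85*i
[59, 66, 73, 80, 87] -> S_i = 59 + 7*i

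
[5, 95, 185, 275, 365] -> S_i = 5 + 90*i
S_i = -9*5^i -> [-9, -45, -225, -1125, -5625]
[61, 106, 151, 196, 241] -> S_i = 61 + 45*i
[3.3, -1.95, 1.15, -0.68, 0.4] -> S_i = 3.30*(-0.59)^i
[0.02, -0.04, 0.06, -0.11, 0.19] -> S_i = 0.02*(-1.75)^i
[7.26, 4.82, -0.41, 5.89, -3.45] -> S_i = Random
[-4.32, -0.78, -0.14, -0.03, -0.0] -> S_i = -4.32*0.18^i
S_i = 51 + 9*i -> [51, 60, 69, 78, 87]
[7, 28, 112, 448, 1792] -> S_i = 7*4^i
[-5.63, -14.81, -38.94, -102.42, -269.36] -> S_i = -5.63*2.63^i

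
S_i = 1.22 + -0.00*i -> [1.22, 1.22, 1.22, 1.22, 1.22]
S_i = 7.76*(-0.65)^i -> [7.76, -5.04, 3.28, -2.13, 1.39]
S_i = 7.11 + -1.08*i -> [7.11, 6.03, 4.95, 3.87, 2.79]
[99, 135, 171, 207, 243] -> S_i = 99 + 36*i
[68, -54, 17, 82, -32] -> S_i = Random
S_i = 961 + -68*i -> [961, 893, 825, 757, 689]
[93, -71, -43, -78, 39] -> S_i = Random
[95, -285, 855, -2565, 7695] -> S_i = 95*-3^i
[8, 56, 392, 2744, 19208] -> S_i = 8*7^i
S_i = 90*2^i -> [90, 180, 360, 720, 1440]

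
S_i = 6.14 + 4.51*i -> [6.14, 10.65, 15.16, 19.67, 24.18]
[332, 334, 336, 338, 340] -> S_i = 332 + 2*i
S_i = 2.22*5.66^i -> [2.22, 12.57, 71.12, 402.53, 2278.34]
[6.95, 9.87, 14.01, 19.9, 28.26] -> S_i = 6.95*1.42^i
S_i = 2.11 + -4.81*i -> [2.11, -2.7, -7.51, -12.32, -17.13]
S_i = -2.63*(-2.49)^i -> [-2.63, 6.55, -16.31, 40.6, -101.1]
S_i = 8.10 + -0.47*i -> [8.1, 7.63, 7.16, 6.69, 6.22]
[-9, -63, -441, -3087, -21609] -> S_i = -9*7^i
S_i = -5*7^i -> [-5, -35, -245, -1715, -12005]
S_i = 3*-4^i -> [3, -12, 48, -192, 768]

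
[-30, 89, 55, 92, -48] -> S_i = Random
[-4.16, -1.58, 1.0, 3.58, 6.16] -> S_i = -4.16 + 2.58*i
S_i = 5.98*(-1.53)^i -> [5.98, -9.15, 14.0, -21.42, 32.77]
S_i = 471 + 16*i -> [471, 487, 503, 519, 535]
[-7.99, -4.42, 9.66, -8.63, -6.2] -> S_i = Random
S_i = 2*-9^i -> [2, -18, 162, -1458, 13122]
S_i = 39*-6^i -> [39, -234, 1404, -8424, 50544]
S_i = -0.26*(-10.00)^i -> [-0.26, 2.6, -26.0, 260.0, -2600.0]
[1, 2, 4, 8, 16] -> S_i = 1*2^i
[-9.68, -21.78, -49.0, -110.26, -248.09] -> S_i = -9.68*2.25^i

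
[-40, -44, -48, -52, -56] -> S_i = -40 + -4*i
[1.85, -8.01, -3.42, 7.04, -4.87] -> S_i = Random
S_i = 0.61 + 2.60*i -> [0.61, 3.21, 5.81, 8.41, 11.01]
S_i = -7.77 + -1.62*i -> [-7.77, -9.39, -11.01, -12.63, -14.25]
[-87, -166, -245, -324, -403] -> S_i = -87 + -79*i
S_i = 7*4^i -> [7, 28, 112, 448, 1792]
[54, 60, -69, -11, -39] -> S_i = Random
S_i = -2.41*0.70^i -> [-2.41, -1.69, -1.18, -0.83, -0.58]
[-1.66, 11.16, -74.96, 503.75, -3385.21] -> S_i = -1.66*(-6.72)^i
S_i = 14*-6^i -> [14, -84, 504, -3024, 18144]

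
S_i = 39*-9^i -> [39, -351, 3159, -28431, 255879]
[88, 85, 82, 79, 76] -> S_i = 88 + -3*i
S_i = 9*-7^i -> [9, -63, 441, -3087, 21609]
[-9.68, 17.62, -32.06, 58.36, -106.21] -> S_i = -9.68*(-1.82)^i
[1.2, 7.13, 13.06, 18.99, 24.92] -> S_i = 1.20 + 5.93*i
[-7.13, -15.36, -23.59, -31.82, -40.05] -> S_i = -7.13 + -8.23*i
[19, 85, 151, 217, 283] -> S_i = 19 + 66*i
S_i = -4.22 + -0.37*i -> [-4.22, -4.59, -4.96, -5.33, -5.7]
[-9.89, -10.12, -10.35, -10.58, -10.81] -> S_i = -9.89 + -0.23*i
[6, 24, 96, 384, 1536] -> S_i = 6*4^i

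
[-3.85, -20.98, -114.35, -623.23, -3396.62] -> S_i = -3.85*5.45^i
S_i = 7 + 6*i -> [7, 13, 19, 25, 31]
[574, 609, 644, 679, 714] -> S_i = 574 + 35*i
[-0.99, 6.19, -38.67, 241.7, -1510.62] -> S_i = -0.99*(-6.25)^i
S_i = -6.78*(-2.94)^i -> [-6.78, 19.93, -58.6, 172.29, -506.55]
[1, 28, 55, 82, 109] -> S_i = 1 + 27*i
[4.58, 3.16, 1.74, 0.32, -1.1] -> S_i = 4.58 + -1.42*i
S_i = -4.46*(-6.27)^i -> [-4.46, 27.96, -175.34, 1099.35, -6892.95]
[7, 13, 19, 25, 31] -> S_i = 7 + 6*i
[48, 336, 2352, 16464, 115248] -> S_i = 48*7^i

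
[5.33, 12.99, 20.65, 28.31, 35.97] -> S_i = 5.33 + 7.66*i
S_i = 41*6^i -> [41, 246, 1476, 8856, 53136]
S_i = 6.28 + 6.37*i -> [6.28, 12.65, 19.02, 25.39, 31.76]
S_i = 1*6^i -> [1, 6, 36, 216, 1296]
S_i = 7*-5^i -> [7, -35, 175, -875, 4375]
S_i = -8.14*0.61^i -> [-8.14, -4.97, -3.03, -1.85, -1.13]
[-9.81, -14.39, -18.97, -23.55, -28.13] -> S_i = -9.81 + -4.58*i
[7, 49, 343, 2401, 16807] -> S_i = 7*7^i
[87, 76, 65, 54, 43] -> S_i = 87 + -11*i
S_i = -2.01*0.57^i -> [-2.01, -1.15, -0.65, -0.37, -0.21]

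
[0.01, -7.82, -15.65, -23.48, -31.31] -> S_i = 0.01 + -7.83*i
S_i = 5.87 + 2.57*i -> [5.87, 8.44, 11.01, 13.58, 16.15]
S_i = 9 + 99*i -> [9, 108, 207, 306, 405]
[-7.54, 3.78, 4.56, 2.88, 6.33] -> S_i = Random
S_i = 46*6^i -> [46, 276, 1656, 9936, 59616]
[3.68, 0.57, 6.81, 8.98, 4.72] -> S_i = Random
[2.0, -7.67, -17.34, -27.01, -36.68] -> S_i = 2.00 + -9.67*i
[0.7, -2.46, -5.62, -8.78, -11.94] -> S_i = 0.70 + -3.16*i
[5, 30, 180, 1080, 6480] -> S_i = 5*6^i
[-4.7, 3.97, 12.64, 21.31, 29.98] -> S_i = -4.70 + 8.67*i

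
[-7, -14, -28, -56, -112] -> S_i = -7*2^i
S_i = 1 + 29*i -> [1, 30, 59, 88, 117]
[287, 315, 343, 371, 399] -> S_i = 287 + 28*i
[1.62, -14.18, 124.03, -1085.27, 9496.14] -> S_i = 1.62*(-8.75)^i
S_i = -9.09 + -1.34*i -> [-9.09, -10.43, -11.77, -13.11, -14.45]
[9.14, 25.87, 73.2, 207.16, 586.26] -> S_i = 9.14*2.83^i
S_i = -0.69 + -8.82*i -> [-0.69, -9.51, -18.33, -27.15, -35.97]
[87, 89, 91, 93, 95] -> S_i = 87 + 2*i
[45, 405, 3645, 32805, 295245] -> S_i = 45*9^i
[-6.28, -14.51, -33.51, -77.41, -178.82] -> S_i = -6.28*2.31^i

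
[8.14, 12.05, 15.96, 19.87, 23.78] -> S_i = 8.14 + 3.91*i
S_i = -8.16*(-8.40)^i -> [-8.16, 68.54, -575.77, 4836.46, -40626.3]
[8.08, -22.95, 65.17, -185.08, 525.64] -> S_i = 8.08*(-2.84)^i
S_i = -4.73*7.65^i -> [-4.73, -36.18, -276.81, -2117.61, -16199.7]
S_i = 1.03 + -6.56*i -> [1.03, -5.53, -12.09, -18.65, -25.21]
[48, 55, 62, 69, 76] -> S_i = 48 + 7*i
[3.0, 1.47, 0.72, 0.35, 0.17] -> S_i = 3.00*0.49^i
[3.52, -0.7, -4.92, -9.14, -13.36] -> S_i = 3.52 + -4.22*i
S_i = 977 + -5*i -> [977, 972, 967, 962, 957]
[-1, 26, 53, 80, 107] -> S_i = -1 + 27*i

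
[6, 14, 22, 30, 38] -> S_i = 6 + 8*i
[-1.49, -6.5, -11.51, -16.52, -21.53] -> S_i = -1.49 + -5.01*i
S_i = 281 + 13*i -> [281, 294, 307, 320, 333]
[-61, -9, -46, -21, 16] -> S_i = Random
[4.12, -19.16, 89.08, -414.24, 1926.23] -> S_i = 4.12*(-4.65)^i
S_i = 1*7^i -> [1, 7, 49, 343, 2401]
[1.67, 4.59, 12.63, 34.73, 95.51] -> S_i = 1.67*2.75^i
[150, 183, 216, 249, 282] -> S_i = 150 + 33*i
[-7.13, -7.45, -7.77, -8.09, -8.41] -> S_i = -7.13 + -0.32*i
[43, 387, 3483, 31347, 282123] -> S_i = 43*9^i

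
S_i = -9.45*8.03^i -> [-9.45, -75.88, -609.34, -4893.04, -39291.08]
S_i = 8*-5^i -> [8, -40, 200, -1000, 5000]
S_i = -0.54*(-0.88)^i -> [-0.54, 0.48, -0.42, 0.37, -0.32]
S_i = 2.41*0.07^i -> [2.41, 0.17, 0.01, 0.0, 0.0]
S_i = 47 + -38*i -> [47, 9, -29, -67, -105]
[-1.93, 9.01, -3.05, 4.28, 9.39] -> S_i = Random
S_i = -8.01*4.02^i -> [-8.01, -32.2, -129.44, -520.37, -2091.88]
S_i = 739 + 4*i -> [739, 743, 747, 751, 755]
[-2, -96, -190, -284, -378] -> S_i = -2 + -94*i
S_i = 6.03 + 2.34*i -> [6.03, 8.37, 10.71, 13.05, 15.39]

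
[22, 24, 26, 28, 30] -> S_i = 22 + 2*i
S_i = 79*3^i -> [79, 237, 711, 2133, 6399]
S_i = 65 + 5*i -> [65, 70, 75, 80, 85]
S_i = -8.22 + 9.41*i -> [-8.22, 1.19, 10.6, 20.01, 29.42]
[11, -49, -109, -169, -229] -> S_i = 11 + -60*i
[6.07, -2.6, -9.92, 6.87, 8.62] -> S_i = Random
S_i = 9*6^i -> [9, 54, 324, 1944, 11664]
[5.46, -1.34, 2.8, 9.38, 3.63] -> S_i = Random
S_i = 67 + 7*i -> [67, 74, 81, 88, 95]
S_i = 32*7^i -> [32, 224, 1568, 10976, 76832]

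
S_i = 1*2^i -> [1, 2, 4, 8, 16]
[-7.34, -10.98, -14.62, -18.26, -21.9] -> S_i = -7.34 + -3.64*i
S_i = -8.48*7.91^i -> [-8.48, -67.08, -530.58, -4196.87, -33197.23]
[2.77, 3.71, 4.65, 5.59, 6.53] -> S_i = 2.77 + 0.94*i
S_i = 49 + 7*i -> [49, 56, 63, 70, 77]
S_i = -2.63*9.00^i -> [-2.63, -23.67, -213.03, -1917.27, -17255.43]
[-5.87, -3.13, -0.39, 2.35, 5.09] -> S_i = -5.87 + 2.74*i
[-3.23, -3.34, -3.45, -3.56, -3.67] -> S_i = -3.23 + -0.11*i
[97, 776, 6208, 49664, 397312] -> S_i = 97*8^i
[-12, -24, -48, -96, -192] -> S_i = -12*2^i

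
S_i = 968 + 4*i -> [968, 972, 976, 980, 984]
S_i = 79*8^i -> [79, 632, 5056, 40448, 323584]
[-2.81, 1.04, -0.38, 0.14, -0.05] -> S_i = -2.81*(-0.37)^i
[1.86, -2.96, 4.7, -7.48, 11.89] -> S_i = 1.86*(-1.59)^i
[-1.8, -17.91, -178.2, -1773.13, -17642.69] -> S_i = -1.80*9.95^i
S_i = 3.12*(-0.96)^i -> [3.12, -3.0, 2.88, -2.76, 2.65]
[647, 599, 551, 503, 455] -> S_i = 647 + -48*i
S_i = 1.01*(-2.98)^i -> [1.01, -3.01, 8.97, -26.73, 79.65]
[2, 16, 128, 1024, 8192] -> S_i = 2*8^i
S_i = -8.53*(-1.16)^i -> [-8.53, 9.89, -11.48, 13.31, -15.44]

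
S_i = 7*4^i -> [7, 28, 112, 448, 1792]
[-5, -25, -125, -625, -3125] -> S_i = -5*5^i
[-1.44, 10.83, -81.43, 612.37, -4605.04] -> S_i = -1.44*(-7.52)^i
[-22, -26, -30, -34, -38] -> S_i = -22 + -4*i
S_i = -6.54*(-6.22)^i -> [-6.54, 40.68, -253.02, 1573.8, -9789.02]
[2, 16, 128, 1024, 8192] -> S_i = 2*8^i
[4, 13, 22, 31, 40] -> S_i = 4 + 9*i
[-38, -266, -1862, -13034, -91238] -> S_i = -38*7^i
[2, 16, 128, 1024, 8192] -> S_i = 2*8^i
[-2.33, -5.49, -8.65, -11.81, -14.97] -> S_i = -2.33 + -3.16*i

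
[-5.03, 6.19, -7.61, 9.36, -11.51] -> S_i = -5.03*(-1.23)^i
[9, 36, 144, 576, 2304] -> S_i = 9*4^i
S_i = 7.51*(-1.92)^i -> [7.51, -14.42, 27.68, -53.15, 102.06]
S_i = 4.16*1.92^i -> [4.16, 7.99, 15.34, 29.44, 56.53]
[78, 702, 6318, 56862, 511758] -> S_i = 78*9^i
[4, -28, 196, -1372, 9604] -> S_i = 4*-7^i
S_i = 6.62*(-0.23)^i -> [6.62, -1.52, 0.35, -0.08, 0.02]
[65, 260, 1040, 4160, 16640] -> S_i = 65*4^i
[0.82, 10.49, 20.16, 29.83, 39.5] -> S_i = 0.82 + 9.67*i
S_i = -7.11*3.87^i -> [-7.11, -27.52, -106.49, -412.1, -1594.83]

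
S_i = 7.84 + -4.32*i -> [7.84, 3.52, -0.8, -5.12, -9.44]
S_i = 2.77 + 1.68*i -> [2.77, 4.45, 6.13, 7.81, 9.49]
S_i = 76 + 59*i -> [76, 135, 194, 253, 312]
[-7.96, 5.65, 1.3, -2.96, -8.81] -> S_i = Random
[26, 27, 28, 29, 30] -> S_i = 26 + 1*i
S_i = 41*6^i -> [41, 246, 1476, 8856, 53136]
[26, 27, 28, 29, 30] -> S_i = 26 + 1*i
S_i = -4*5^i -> [-4, -20, -100, -500, -2500]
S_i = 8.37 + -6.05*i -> [8.37, 2.32, -3.73, -9.78, -15.83]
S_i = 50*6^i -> [50, 300, 1800, 10800, 64800]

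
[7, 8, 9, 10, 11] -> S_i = 7 + 1*i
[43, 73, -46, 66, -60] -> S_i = Random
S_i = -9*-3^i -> [-9, 27, -81, 243, -729]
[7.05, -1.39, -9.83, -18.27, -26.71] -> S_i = 7.05 + -8.44*i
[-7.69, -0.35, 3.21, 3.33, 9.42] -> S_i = Random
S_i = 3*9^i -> [3, 27, 243, 2187, 19683]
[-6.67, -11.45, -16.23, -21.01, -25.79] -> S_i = -6.67 + -4.78*i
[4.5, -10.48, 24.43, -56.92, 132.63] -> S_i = 4.50*(-2.33)^i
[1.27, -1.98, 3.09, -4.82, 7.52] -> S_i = 1.27*(-1.56)^i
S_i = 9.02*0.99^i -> [9.02, 8.93, 8.84, 8.75, 8.66]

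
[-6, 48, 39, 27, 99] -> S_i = Random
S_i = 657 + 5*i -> [657, 662, 667, 672, 677]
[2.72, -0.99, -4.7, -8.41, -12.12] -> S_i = 2.72 + -3.71*i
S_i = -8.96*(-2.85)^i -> [-8.96, 25.54, -72.78, 207.42, -591.14]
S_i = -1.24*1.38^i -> [-1.24, -1.71, -2.36, -3.26, -4.5]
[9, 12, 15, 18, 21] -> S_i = 9 + 3*i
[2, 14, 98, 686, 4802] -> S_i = 2*7^i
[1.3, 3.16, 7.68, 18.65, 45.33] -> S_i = 1.30*2.43^i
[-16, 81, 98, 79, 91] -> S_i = Random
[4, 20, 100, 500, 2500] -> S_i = 4*5^i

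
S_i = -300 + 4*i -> [-300, -296, -292, -288, -284]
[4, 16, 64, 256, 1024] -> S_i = 4*4^i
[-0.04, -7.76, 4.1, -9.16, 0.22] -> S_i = Random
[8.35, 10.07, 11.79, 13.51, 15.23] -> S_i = 8.35 + 1.72*i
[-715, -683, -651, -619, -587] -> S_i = -715 + 32*i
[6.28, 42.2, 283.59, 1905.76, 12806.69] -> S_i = 6.28*6.72^i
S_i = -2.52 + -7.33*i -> [-2.52, -9.85, -17.18, -24.51, -31.84]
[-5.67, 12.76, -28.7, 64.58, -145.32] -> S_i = -5.67*(-2.25)^i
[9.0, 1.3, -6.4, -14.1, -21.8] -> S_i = 9.00 + -7.70*i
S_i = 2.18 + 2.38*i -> [2.18, 4.56, 6.94, 9.32, 11.7]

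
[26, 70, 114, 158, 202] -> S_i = 26 + 44*i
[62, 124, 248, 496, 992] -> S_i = 62*2^i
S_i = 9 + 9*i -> [9, 18, 27, 36, 45]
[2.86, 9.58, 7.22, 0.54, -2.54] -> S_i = Random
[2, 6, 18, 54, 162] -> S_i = 2*3^i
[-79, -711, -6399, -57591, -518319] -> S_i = -79*9^i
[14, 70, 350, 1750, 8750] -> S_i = 14*5^i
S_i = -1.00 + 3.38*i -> [-1.0, 2.38, 5.76, 9.14, 12.52]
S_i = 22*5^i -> [22, 110, 550, 2750, 13750]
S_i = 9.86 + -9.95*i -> [9.86, -0.09, -10.04, -19.99, -29.94]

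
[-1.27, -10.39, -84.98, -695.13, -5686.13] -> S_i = -1.27*8.18^i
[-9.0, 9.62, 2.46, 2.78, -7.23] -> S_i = Random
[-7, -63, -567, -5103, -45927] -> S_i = -7*9^i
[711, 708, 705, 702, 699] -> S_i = 711 + -3*i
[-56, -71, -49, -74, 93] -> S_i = Random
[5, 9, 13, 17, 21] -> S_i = 5 + 4*i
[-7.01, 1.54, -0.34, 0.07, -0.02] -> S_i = -7.01*(-0.22)^i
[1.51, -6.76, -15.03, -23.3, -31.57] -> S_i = 1.51 + -8.27*i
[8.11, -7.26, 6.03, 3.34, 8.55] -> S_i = Random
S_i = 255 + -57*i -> [255, 198, 141, 84, 27]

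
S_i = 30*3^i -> [30, 90, 270, 810, 2430]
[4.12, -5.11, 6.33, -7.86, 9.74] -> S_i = 4.12*(-1.24)^i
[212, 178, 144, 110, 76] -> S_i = 212 + -34*i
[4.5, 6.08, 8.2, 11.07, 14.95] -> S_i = 4.50*1.35^i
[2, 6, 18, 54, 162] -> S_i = 2*3^i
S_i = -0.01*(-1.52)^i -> [-0.01, 0.02, -0.02, 0.04, -0.05]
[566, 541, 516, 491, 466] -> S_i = 566 + -25*i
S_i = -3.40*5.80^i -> [-3.4, -19.72, -114.38, -663.38, -3847.61]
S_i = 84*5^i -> [84, 420, 2100, 10500, 52500]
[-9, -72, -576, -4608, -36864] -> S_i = -9*8^i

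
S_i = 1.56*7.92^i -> [1.56, 12.36, 97.85, 775.0, 6137.98]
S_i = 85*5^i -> [85, 425, 2125, 10625, 53125]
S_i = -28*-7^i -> [-28, 196, -1372, 9604, -67228]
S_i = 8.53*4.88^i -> [8.53, 41.63, 203.14, 991.31, 4837.58]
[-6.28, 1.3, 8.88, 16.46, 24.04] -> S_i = -6.28 + 7.58*i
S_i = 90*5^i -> [90, 450, 2250, 11250, 56250]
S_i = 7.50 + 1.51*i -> [7.5, 9.01, 10.52, 12.03, 13.54]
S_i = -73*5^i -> [-73, -365, -1825, -9125, -45625]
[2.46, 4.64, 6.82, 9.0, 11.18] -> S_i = 2.46 + 2.18*i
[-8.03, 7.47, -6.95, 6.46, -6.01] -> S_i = -8.03*(-0.93)^i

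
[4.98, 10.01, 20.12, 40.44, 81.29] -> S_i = 4.98*2.01^i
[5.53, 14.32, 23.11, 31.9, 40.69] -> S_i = 5.53 + 8.79*i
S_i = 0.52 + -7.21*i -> [0.52, -6.69, -13.9, -21.11, -28.32]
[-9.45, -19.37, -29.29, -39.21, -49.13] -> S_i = -9.45 + -9.92*i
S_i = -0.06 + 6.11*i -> [-0.06, 6.05, 12.16, 18.27, 24.38]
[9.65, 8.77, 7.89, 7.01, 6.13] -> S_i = 9.65 + -0.88*i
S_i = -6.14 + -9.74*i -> [-6.14, -15.88, -25.62, -35.36, -45.1]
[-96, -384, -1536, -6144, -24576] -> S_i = -96*4^i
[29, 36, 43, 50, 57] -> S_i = 29 + 7*i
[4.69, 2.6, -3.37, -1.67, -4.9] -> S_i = Random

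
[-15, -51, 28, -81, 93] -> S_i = Random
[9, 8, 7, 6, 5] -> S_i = 9 + -1*i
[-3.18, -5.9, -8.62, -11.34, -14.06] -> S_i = -3.18 + -2.72*i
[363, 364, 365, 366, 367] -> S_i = 363 + 1*i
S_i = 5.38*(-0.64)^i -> [5.38, -3.44, 2.2, -1.41, 0.9]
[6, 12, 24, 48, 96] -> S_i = 6*2^i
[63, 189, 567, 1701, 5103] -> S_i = 63*3^i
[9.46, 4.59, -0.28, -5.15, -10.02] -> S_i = 9.46 + -4.87*i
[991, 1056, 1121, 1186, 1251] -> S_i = 991 + 65*i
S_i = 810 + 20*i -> [810, 830, 850, 870, 890]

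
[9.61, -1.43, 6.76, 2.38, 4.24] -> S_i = Random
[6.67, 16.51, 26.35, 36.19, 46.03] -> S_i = 6.67 + 9.84*i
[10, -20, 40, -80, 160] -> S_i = 10*-2^i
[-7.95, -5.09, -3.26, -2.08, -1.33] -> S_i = -7.95*0.64^i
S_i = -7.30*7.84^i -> [-7.3, -57.23, -448.7, -3517.8, -27579.55]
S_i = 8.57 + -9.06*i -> [8.57, -0.49, -9.55, -18.61, -27.67]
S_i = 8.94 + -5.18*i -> [8.94, 3.76, -1.42, -6.6, -11.78]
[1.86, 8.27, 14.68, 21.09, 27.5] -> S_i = 1.86 + 6.41*i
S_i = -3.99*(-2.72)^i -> [-3.99, 10.85, -29.52, 80.29, -218.4]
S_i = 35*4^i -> [35, 140, 560, 2240, 8960]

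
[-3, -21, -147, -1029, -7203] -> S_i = -3*7^i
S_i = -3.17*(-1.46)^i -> [-3.17, 4.63, -6.76, 9.87, -14.4]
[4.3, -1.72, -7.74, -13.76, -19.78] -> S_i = 4.30 + -6.02*i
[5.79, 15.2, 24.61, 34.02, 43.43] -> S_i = 5.79 + 9.41*i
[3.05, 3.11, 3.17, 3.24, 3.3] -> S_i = 3.05*1.02^i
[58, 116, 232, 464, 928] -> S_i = 58*2^i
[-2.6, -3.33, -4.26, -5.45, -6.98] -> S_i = -2.60*1.28^i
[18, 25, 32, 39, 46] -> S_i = 18 + 7*i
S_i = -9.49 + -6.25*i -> [-9.49, -15.74, -21.99, -28.24, -34.49]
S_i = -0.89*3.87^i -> [-0.89, -3.44, -13.33, -51.58, -199.63]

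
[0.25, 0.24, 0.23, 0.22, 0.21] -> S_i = 0.25*0.96^i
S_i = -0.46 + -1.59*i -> [-0.46, -2.05, -3.64, -5.23, -6.82]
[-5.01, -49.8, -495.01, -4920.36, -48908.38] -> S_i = -5.01*9.94^i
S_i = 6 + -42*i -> [6, -36, -78, -120, -162]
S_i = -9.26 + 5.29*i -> [-9.26, -3.97, 1.32, 6.61, 11.9]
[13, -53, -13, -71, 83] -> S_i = Random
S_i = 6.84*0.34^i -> [6.84, 2.33, 0.79, 0.27, 0.09]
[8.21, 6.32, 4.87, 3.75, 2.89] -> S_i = 8.21*0.77^i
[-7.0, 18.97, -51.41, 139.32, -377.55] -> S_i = -7.00*(-2.71)^i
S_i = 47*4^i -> [47, 188, 752, 3008, 12032]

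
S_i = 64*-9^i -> [64, -576, 5184, -46656, 419904]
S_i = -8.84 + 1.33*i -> [-8.84, -7.51, -6.18, -4.85, -3.52]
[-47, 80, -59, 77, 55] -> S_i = Random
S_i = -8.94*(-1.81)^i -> [-8.94, 16.18, -29.29, 53.01, -95.95]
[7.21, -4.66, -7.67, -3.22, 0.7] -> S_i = Random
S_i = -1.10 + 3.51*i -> [-1.1, 2.41, 5.92, 9.43, 12.94]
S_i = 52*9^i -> [52, 468, 4212, 37908, 341172]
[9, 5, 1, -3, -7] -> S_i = 9 + -4*i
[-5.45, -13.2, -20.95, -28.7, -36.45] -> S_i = -5.45 + -7.75*i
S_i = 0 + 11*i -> [0, 11, 22, 33, 44]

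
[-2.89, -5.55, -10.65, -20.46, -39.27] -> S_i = -2.89*1.92^i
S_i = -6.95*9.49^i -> [-6.95, -65.96, -625.92, -5939.96, -56370.21]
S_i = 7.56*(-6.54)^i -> [7.56, -49.44, 323.35, -2114.73, 13830.34]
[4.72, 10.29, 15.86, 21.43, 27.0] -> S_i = 4.72 + 5.57*i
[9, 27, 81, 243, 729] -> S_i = 9*3^i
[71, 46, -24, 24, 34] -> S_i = Random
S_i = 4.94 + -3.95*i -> [4.94, 0.99, -2.96, -6.91, -10.86]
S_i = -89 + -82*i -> [-89, -171, -253, -335, -417]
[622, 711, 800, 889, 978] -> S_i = 622 + 89*i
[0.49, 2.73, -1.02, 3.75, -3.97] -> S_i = Random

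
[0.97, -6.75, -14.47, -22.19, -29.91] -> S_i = 0.97 + -7.72*i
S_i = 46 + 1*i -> [46, 47, 48, 49, 50]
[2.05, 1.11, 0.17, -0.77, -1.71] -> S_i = 2.05 + -0.94*i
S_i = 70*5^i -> [70, 350, 1750, 8750, 43750]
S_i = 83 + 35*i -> [83, 118, 153, 188, 223]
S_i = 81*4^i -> [81, 324, 1296, 5184, 20736]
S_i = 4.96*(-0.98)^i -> [4.96, -4.86, 4.76, -4.67, 4.57]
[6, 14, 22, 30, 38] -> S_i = 6 + 8*i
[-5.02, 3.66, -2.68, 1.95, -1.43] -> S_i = -5.02*(-0.73)^i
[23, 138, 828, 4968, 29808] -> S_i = 23*6^i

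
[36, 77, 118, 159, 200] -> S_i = 36 + 41*i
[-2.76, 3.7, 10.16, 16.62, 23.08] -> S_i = -2.76 + 6.46*i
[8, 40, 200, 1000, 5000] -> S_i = 8*5^i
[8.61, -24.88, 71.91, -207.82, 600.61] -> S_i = 8.61*(-2.89)^i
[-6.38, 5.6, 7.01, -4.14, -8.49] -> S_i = Random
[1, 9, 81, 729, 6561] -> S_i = 1*9^i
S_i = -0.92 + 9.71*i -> [-0.92, 8.79, 18.5, 28.21, 37.92]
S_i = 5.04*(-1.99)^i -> [5.04, -10.03, 19.96, -39.72, 79.04]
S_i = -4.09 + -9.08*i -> [-4.09, -13.17, -22.25, -31.33, -40.41]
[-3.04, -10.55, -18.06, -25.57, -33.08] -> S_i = -3.04 + -7.51*i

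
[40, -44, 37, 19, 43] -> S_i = Random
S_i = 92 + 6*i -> [92, 98, 104, 110, 116]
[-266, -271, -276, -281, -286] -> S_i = -266 + -5*i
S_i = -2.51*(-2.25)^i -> [-2.51, 5.65, -12.71, 28.59, -64.33]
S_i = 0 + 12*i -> [0, 12, 24, 36, 48]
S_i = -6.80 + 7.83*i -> [-6.8, 1.03, 8.86, 16.69, 24.52]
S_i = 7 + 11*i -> [7, 18, 29, 40, 51]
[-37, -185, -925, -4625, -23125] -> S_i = -37*5^i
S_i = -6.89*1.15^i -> [-6.89, -7.92, -9.11, -10.48, -12.05]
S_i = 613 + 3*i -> [613, 616, 619, 622, 625]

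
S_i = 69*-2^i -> [69, -138, 276, -552, 1104]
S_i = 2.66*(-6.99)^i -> [2.66, -18.59, 129.97, -908.48, 6350.24]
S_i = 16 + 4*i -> [16, 20, 24, 28, 32]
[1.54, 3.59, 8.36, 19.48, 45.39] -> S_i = 1.54*2.33^i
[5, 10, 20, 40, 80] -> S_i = 5*2^i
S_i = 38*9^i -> [38, 342, 3078, 27702, 249318]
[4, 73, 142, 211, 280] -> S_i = 4 + 69*i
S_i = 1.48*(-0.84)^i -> [1.48, -1.24, 1.04, -0.88, 0.74]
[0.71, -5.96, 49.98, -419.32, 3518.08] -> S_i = 0.71*(-8.39)^i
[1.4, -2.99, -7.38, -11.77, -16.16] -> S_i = 1.40 + -4.39*i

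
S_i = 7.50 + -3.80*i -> [7.5, 3.7, -0.1, -3.9, -7.7]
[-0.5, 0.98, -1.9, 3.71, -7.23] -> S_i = -0.50*(-1.95)^i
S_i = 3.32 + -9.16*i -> [3.32, -5.84, -15.0, -24.16, -33.32]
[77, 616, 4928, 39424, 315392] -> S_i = 77*8^i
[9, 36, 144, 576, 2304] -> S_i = 9*4^i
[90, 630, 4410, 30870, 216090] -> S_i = 90*7^i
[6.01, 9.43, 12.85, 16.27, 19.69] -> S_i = 6.01 + 3.42*i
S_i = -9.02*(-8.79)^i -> [-9.02, 79.29, -696.92, 6125.95, -53847.07]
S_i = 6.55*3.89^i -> [6.55, 25.48, 99.12, 385.56, 1499.82]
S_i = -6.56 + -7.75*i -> [-6.56, -14.31, -22.06, -29.81, -37.56]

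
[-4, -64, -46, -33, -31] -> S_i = Random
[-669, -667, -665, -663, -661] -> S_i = -669 + 2*i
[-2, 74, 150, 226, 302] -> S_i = -2 + 76*i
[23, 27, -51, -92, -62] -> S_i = Random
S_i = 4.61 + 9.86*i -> [4.61, 14.47, 24.33, 34.19, 44.05]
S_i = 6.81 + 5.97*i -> [6.81, 12.78, 18.75, 24.72, 30.69]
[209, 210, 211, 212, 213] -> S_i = 209 + 1*i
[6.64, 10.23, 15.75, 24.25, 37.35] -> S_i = 6.64*1.54^i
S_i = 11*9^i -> [11, 99, 891, 8019, 72171]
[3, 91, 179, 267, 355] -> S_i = 3 + 88*i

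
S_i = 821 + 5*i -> [821, 826, 831, 836, 841]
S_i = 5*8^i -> [5, 40, 320, 2560, 20480]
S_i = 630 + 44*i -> [630, 674, 718, 762, 806]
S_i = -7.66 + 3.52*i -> [-7.66, -4.14, -0.62, 2.9, 6.42]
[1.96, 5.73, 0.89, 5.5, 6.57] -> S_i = Random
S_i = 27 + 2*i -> [27, 29, 31, 33, 35]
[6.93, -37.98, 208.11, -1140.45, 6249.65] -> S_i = 6.93*(-5.48)^i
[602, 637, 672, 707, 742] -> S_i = 602 + 35*i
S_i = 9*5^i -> [9, 45, 225, 1125, 5625]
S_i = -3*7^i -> [-3, -21, -147, -1029, -7203]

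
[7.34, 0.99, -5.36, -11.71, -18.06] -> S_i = 7.34 + -6.35*i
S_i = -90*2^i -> [-90, -180, -360, -720, -1440]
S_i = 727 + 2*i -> [727, 729, 731, 733, 735]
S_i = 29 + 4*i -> [29, 33, 37, 41, 45]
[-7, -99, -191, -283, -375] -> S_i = -7 + -92*i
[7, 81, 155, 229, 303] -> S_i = 7 + 74*i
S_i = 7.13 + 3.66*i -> [7.13, 10.79, 14.45, 18.11, 21.77]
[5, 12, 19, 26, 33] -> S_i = 5 + 7*i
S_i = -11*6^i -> [-11, -66, -396, -2376, -14256]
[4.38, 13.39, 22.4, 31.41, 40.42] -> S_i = 4.38 + 9.01*i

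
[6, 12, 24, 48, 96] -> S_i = 6*2^i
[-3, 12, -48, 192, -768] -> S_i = -3*-4^i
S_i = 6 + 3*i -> [6, 9, 12, 15, 18]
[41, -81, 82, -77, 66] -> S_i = Random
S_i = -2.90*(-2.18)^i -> [-2.9, 6.32, -13.78, 30.04, -65.5]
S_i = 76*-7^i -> [76, -532, 3724, -26068, 182476]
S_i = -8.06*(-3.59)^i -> [-8.06, 28.94, -103.88, 372.92, -1338.79]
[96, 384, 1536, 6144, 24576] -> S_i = 96*4^i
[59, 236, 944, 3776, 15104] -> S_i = 59*4^i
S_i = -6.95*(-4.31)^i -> [-6.95, 29.95, -129.1, 556.44, -2398.25]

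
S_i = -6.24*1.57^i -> [-6.24, -9.8, -15.38, -24.15, -37.91]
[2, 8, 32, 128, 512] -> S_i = 2*4^i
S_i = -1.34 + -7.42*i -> [-1.34, -8.76, -16.18, -23.6, -31.02]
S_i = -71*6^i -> [-71, -426, -2556, -15336, -92016]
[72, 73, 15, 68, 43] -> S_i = Random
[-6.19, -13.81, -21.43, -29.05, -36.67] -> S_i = -6.19 + -7.62*i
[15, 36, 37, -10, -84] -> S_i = Random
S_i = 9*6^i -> [9, 54, 324, 1944, 11664]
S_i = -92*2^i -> [-92, -184, -368, -736, -1472]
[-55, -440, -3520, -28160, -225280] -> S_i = -55*8^i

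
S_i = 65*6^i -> [65, 390, 2340, 14040, 84240]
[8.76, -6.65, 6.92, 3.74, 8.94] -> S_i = Random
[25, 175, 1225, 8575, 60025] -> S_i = 25*7^i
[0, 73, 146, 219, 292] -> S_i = 0 + 73*i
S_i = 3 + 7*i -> [3, 10, 17, 24, 31]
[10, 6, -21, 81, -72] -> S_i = Random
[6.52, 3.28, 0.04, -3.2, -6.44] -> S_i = 6.52 + -3.24*i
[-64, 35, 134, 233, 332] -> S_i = -64 + 99*i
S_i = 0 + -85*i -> [0, -85, -170, -255, -340]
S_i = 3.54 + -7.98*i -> [3.54, -4.44, -12.42, -20.4, -28.38]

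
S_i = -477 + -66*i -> [-477, -543, -609, -675, -741]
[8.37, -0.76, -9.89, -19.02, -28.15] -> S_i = 8.37 + -9.13*i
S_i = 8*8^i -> [8, 64, 512, 4096, 32768]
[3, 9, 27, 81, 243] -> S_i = 3*3^i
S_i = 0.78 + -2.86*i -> [0.78, -2.08, -4.94, -7.8, -10.66]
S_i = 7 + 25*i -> [7, 32, 57, 82, 107]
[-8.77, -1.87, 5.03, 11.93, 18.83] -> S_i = -8.77 + 6.90*i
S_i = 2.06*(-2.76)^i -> [2.06, -5.69, 15.69, -43.31, 119.54]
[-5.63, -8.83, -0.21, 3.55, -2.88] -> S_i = Random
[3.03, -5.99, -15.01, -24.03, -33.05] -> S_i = 3.03 + -9.02*i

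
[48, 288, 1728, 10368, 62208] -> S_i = 48*6^i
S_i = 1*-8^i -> [1, -8, 64, -512, 4096]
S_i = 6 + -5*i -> [6, 1, -4, -9, -14]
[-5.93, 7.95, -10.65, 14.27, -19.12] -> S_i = -5.93*(-1.34)^i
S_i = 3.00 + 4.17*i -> [3.0, 7.17, 11.34, 15.51, 19.68]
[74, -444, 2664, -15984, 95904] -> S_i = 74*-6^i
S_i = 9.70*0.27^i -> [9.7, 2.62, 0.71, 0.19, 0.05]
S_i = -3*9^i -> [-3, -27, -243, -2187, -19683]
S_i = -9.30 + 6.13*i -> [-9.3, -3.17, 2.96, 9.09, 15.22]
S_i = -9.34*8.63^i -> [-9.34, -80.6, -695.61, -6003.15, -51807.19]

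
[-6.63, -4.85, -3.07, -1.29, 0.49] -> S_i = -6.63 + 1.78*i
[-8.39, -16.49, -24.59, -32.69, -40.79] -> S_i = -8.39 + -8.10*i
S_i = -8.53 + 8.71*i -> [-8.53, 0.18, 8.89, 17.6, 26.31]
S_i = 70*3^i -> [70, 210, 630, 1890, 5670]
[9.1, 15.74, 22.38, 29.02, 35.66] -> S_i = 9.10 + 6.64*i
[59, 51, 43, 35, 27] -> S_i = 59 + -8*i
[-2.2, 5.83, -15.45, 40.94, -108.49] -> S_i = -2.20*(-2.65)^i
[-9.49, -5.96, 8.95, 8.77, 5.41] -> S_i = Random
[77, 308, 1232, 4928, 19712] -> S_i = 77*4^i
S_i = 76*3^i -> [76, 228, 684, 2052, 6156]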